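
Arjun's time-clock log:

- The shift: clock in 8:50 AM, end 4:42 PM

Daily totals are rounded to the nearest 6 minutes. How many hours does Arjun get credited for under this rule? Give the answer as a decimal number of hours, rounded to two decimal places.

The shift: 8:50 AM–4:42 PM = 7 h 52 min → rounds to 7 h 54 min

7.90 hours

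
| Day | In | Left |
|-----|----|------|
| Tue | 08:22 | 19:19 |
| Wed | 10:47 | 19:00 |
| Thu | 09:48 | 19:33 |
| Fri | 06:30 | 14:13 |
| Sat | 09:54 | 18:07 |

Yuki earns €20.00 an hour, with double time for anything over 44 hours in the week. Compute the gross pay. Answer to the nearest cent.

Tue: 08:22–19:19 = 10 h 57 min
Wed: 10:47–19:00 = 8 h 13 min
Thu: 09:48–19:33 = 9 h 45 min
Fri: 06:30–14:13 = 7 h 43 min
Sat: 09:54–18:07 = 8 h 13 min
Total worked: 44 h 51 min = 2691 min.
Regular 44 h 0 min = 2640 min at €20.00/h; overtime 0 h 51 min = 51 min at €40.00/h.
Pay = (2640 × €20.00 + 51 × €40.00) ÷ 60 = €914.00.

€914.00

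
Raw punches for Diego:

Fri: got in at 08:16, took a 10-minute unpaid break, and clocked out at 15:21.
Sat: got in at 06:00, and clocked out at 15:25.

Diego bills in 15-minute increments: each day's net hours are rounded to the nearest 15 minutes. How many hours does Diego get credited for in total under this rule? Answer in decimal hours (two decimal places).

16.50 hours

Fri: 08:16–15:21 = 7 h 5 min − 10 min = 6 h 55 min → rounds to 7 h 0 min
Sat: 06:00–15:25 = 9 h 25 min → rounds to 9 h 30 min
Total credited: 16 h 30 min.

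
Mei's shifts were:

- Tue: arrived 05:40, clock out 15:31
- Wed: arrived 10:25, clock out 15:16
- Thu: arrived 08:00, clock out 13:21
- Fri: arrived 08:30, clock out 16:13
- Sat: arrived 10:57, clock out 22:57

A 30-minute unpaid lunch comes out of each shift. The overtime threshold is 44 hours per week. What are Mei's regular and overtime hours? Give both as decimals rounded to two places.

Tue: 05:40–15:31 = 9 h 51 min; less 30 min break → 9 h 21 min
Wed: 10:25–15:16 = 4 h 51 min; less 30 min break → 4 h 21 min
Thu: 08:00–13:21 = 5 h 21 min; less 30 min break → 4 h 51 min
Fri: 08:30–16:13 = 7 h 43 min; less 30 min break → 7 h 13 min
Sat: 10:57–22:57 = 12 h 0 min; less 30 min break → 11 h 30 min
Total worked: 37 h 16 min = 37.27 h.
Threshold 44 h → overtime 0 h 0 min, regular 37 h 16 min.

Regular 37.27 hours, overtime 0.00 hours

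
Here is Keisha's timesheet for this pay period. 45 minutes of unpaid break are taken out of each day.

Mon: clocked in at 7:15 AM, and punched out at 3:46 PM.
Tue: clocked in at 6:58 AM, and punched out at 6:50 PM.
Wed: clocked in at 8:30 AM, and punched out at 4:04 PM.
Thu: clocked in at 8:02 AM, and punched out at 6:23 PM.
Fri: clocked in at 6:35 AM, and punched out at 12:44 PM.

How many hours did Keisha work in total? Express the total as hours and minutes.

Mon: 7:15 AM–3:46 PM = 8 h 31 min; less 45 min break → 7 h 46 min
Tue: 6:58 AM–6:50 PM = 11 h 52 min; less 45 min break → 11 h 7 min
Wed: 8:30 AM–4:04 PM = 7 h 34 min; less 45 min break → 6 h 49 min
Thu: 8:02 AM–6:23 PM = 10 h 21 min; less 45 min break → 9 h 36 min
Fri: 6:35 AM–12:44 PM = 6 h 9 min; less 45 min break → 5 h 24 min
Total: 7 h 46 min + 11 h 7 min + 6 h 49 min + 9 h 36 min + 5 h 24 min = 40 h 42 min.

40 h 42 min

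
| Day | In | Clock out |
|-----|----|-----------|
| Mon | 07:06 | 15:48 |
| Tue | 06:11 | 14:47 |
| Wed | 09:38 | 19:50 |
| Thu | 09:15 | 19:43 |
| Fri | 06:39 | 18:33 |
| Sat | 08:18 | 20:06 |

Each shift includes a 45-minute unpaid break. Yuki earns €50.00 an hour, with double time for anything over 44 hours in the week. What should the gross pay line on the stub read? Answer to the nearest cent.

Mon: 07:06–15:48 = 8 h 42 min; less 45 min break → 7 h 57 min
Tue: 06:11–14:47 = 8 h 36 min; less 45 min break → 7 h 51 min
Wed: 09:38–19:50 = 10 h 12 min; less 45 min break → 9 h 27 min
Thu: 09:15–19:43 = 10 h 28 min; less 45 min break → 9 h 43 min
Fri: 06:39–18:33 = 11 h 54 min; less 45 min break → 11 h 9 min
Sat: 08:18–20:06 = 11 h 48 min; less 45 min break → 11 h 3 min
Total worked: 57 h 10 min = 3430 min.
Regular 44 h 0 min = 2640 min at €50.00/h; overtime 13 h 10 min = 790 min at €100.00/h.
Pay = (2640 × €50.00 + 790 × €100.00) ÷ 60 = €3516.67.

€3516.67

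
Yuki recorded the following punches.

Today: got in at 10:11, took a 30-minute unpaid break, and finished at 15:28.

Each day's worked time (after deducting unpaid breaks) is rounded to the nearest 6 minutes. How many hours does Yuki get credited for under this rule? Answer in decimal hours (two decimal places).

4.80 hours

Today: 10:11–15:28 = 5 h 17 min − 30 min = 4 h 47 min → rounds to 4 h 48 min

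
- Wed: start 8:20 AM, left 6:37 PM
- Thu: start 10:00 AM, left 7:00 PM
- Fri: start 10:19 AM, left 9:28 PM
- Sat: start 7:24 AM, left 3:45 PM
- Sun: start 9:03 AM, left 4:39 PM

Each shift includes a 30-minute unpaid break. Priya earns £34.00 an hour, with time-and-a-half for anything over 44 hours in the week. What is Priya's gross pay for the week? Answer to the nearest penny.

£1492.03

Wed: 8:20 AM–6:37 PM = 10 h 17 min; less 30 min break → 9 h 47 min
Thu: 10:00 AM–7:00 PM = 9 h 0 min; less 30 min break → 8 h 30 min
Fri: 10:19 AM–9:28 PM = 11 h 9 min; less 30 min break → 10 h 39 min
Sat: 7:24 AM–3:45 PM = 8 h 21 min; less 30 min break → 7 h 51 min
Sun: 9:03 AM–4:39 PM = 7 h 36 min; less 30 min break → 7 h 6 min
Total worked: 43 h 53 min = 2633 min.
Regular 43 h 53 min = 2633 min at £34.00/h; overtime 0 h 0 min = 0 min at £51.00/h.
Pay = (2633 × £34.00 + 0 × £51.00) ÷ 60 = £1492.03.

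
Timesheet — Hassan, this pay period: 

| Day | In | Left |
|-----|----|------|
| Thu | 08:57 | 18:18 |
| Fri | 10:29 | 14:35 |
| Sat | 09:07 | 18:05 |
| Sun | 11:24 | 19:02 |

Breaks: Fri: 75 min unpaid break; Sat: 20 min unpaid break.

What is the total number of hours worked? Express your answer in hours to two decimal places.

Thu: 08:57–18:18 = 9 h 21 min
Fri: 10:29–14:35 = 4 h 6 min; less 75 min break → 2 h 51 min
Sat: 09:07–18:05 = 8 h 58 min; less 20 min break → 8 h 38 min
Sun: 11:24–19:02 = 7 h 38 min
Total: 9 h 21 min + 2 h 51 min + 8 h 38 min + 7 h 38 min = 28 h 28 min.

28.47 hours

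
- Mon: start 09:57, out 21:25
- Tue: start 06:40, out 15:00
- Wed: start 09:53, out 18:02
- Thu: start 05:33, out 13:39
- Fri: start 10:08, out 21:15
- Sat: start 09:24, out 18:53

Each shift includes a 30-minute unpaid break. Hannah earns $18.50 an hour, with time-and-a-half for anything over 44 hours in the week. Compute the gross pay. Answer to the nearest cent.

$1081.79

Mon: 09:57–21:25 = 11 h 28 min; less 30 min break → 10 h 58 min
Tue: 06:40–15:00 = 8 h 20 min; less 30 min break → 7 h 50 min
Wed: 09:53–18:02 = 8 h 9 min; less 30 min break → 7 h 39 min
Thu: 05:33–13:39 = 8 h 6 min; less 30 min break → 7 h 36 min
Fri: 10:08–21:15 = 11 h 7 min; less 30 min break → 10 h 37 min
Sat: 09:24–18:53 = 9 h 29 min; less 30 min break → 8 h 59 min
Total worked: 53 h 39 min = 3219 min.
Regular 44 h 0 min = 2640 min at $18.50/h; overtime 9 h 39 min = 579 min at $27.75/h.
Pay = (2640 × $18.50 + 579 × $27.75) ÷ 60 = $1081.79.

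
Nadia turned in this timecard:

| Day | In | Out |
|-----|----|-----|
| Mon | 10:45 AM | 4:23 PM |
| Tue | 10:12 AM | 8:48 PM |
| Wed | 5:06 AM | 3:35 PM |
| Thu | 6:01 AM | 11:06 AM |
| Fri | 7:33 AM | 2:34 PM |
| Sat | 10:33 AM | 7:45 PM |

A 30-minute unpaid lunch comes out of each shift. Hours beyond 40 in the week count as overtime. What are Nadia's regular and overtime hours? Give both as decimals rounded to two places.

Regular 40.00 hours, overtime 5.02 hours

Mon: 10:45 AM–4:23 PM = 5 h 38 min; less 30 min break → 5 h 8 min
Tue: 10:12 AM–8:48 PM = 10 h 36 min; less 30 min break → 10 h 6 min
Wed: 5:06 AM–3:35 PM = 10 h 29 min; less 30 min break → 9 h 59 min
Thu: 6:01 AM–11:06 AM = 5 h 5 min; less 30 min break → 4 h 35 min
Fri: 7:33 AM–2:34 PM = 7 h 1 min; less 30 min break → 6 h 31 min
Sat: 10:33 AM–7:45 PM = 9 h 12 min; less 30 min break → 8 h 42 min
Total worked: 45 h 1 min = 45.02 h.
Threshold 40 h → overtime 5 h 1 min, regular 40 h 0 min.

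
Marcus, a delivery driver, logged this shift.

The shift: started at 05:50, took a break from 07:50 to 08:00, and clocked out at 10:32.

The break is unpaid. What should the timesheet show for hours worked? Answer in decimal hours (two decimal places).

4.53 hours

The shift: 05:50–10:32 = 4 h 42 min; less 10 min break → 4 h 32 min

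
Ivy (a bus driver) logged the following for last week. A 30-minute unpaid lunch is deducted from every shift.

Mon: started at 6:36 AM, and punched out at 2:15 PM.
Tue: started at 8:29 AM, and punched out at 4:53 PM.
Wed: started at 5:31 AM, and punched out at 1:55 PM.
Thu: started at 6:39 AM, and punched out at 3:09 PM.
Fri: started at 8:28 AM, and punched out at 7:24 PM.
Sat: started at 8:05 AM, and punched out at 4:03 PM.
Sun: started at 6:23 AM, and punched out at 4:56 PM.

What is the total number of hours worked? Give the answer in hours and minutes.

Mon: 6:36 AM–2:15 PM = 7 h 39 min; less 30 min break → 7 h 9 min
Tue: 8:29 AM–4:53 PM = 8 h 24 min; less 30 min break → 7 h 54 min
Wed: 5:31 AM–1:55 PM = 8 h 24 min; less 30 min break → 7 h 54 min
Thu: 6:39 AM–3:09 PM = 8 h 30 min; less 30 min break → 8 h 0 min
Fri: 8:28 AM–7:24 PM = 10 h 56 min; less 30 min break → 10 h 26 min
Sat: 8:05 AM–4:03 PM = 7 h 58 min; less 30 min break → 7 h 28 min
Sun: 6:23 AM–4:56 PM = 10 h 33 min; less 30 min break → 10 h 3 min
Total: 7 h 9 min + 7 h 54 min + 7 h 54 min + 8 h 0 min + 10 h 26 min + 7 h 28 min + 10 h 3 min = 58 h 54 min.

58 h 54 min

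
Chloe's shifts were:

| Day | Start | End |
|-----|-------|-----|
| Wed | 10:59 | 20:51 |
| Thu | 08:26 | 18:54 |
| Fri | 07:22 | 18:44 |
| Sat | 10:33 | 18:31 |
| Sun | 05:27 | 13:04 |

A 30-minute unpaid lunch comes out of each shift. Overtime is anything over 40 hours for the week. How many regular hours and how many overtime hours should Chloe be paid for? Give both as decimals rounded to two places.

Regular 40.00 hours, overtime 4.78 hours

Wed: 10:59–20:51 = 9 h 52 min; less 30 min break → 9 h 22 min
Thu: 08:26–18:54 = 10 h 28 min; less 30 min break → 9 h 58 min
Fri: 07:22–18:44 = 11 h 22 min; less 30 min break → 10 h 52 min
Sat: 10:33–18:31 = 7 h 58 min; less 30 min break → 7 h 28 min
Sun: 05:27–13:04 = 7 h 37 min; less 30 min break → 7 h 7 min
Total worked: 44 h 47 min = 44.78 h.
Threshold 40 h → overtime 4 h 47 min, regular 40 h 0 min.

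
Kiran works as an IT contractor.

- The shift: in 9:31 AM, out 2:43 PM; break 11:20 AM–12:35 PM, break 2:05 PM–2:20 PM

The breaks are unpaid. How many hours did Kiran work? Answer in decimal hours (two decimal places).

The shift: 9:31 AM–2:43 PM = 5 h 12 min; less 90 min break → 3 h 42 min

3.70 hours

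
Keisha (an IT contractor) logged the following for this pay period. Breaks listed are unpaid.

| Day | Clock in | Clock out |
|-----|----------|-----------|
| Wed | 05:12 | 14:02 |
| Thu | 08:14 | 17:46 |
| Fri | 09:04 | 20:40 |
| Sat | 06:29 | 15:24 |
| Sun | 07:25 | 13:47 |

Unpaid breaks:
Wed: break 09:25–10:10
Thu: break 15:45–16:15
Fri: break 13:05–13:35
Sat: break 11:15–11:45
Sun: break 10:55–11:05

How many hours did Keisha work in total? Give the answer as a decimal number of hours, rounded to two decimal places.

42.83 hours

Wed: 05:12–14:02 = 8 h 50 min; less 45 min break → 8 h 5 min
Thu: 08:14–17:46 = 9 h 32 min; less 30 min break → 9 h 2 min
Fri: 09:04–20:40 = 11 h 36 min; less 30 min break → 11 h 6 min
Sat: 06:29–15:24 = 8 h 55 min; less 30 min break → 8 h 25 min
Sun: 07:25–13:47 = 6 h 22 min; less 10 min break → 6 h 12 min
Total: 8 h 5 min + 9 h 2 min + 11 h 6 min + 8 h 25 min + 6 h 12 min = 42 h 50 min.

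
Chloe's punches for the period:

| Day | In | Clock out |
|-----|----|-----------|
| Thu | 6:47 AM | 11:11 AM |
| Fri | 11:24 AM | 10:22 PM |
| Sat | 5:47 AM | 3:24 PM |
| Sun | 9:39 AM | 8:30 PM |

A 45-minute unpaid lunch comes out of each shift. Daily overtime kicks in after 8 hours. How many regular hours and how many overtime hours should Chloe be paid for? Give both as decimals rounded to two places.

Regular 27.65 hours, overtime 5.18 hours

Thu: 6:47 AM–11:11 AM = 4 h 24 min; less 45 min break → 3 h 39 min
Fri: 11:24 AM–10:22 PM = 10 h 58 min; less 45 min break → 10 h 13 min
Sat: 5:47 AM–3:24 PM = 9 h 37 min; less 45 min break → 8 h 52 min
Sun: 9:39 AM–8:30 PM = 10 h 51 min; less 45 min break → 10 h 6 min
Thu reg 3 h 39 min / OT 0 h 0 min; Fri reg 8 h 0 min / OT 2 h 13 min; Sat reg 8 h 0 min / OT 0 h 52 min; Sun reg 8 h 0 min / OT 2 h 6 min.
Totals: regular 27 h 39 min, overtime 5 h 11 min.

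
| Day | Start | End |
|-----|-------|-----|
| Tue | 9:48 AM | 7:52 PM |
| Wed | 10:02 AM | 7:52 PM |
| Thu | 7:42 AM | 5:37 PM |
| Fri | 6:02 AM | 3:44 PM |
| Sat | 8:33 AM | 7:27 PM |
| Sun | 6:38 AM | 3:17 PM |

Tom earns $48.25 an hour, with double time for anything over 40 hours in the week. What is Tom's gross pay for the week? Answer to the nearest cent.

$3769.93

Tue: 9:48 AM–7:52 PM = 10 h 4 min
Wed: 10:02 AM–7:52 PM = 9 h 50 min
Thu: 7:42 AM–5:37 PM = 9 h 55 min
Fri: 6:02 AM–3:44 PM = 9 h 42 min
Sat: 8:33 AM–7:27 PM = 10 h 54 min
Sun: 6:38 AM–3:17 PM = 8 h 39 min
Total worked: 59 h 4 min = 3544 min.
Regular 40 h 0 min = 2400 min at $48.25/h; overtime 19 h 4 min = 1144 min at $96.50/h.
Pay = (2400 × $48.25 + 1144 × $96.50) ÷ 60 = $3769.93.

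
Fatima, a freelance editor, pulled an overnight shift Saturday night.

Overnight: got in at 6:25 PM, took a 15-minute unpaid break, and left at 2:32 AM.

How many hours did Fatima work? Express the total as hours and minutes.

Overnight: 6:25 PM → midnight = 5 h 35 min; midnight → 2:32 AM = 2 h 32 min; span 8 h 7 min; less 15 min break → 7 h 52 min

7 h 52 min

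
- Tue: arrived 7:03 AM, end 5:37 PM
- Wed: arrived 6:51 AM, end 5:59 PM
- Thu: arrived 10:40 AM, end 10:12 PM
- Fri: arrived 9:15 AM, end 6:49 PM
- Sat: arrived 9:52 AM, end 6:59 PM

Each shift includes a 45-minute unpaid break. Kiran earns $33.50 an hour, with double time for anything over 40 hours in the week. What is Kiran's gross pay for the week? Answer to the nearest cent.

Tue: 7:03 AM–5:37 PM = 10 h 34 min; less 45 min break → 9 h 49 min
Wed: 6:51 AM–5:59 PM = 11 h 8 min; less 45 min break → 10 h 23 min
Thu: 10:40 AM–10:12 PM = 11 h 32 min; less 45 min break → 10 h 47 min
Fri: 9:15 AM–6:49 PM = 9 h 34 min; less 45 min break → 8 h 49 min
Sat: 9:52 AM–6:59 PM = 9 h 7 min; less 45 min break → 8 h 22 min
Total worked: 48 h 10 min = 2890 min.
Regular 40 h 0 min = 2400 min at $33.50/h; overtime 8 h 10 min = 490 min at $67.00/h.
Pay = (2400 × $33.50 + 490 × $67.00) ÷ 60 = $1887.17.

$1887.17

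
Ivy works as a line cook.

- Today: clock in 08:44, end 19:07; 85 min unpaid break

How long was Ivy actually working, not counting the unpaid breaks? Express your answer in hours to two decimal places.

8.97 hours

Today: 08:44–19:07 = 10 h 23 min; less 85 min break → 8 h 58 min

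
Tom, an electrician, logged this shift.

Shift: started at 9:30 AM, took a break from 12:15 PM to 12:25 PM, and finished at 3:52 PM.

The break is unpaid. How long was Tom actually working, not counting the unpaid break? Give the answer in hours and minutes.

Shift: 9:30 AM–3:52 PM = 6 h 22 min; less 10 min break → 6 h 12 min

6 h 12 min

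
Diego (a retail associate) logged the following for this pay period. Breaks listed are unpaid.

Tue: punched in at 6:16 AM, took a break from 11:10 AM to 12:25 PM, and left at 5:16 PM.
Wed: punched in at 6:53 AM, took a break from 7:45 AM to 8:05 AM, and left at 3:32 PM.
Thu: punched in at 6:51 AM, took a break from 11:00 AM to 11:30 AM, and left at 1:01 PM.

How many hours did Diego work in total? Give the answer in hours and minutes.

Tue: 6:16 AM–5:16 PM = 11 h 0 min; less 75 min break → 9 h 45 min
Wed: 6:53 AM–3:32 PM = 8 h 39 min; less 20 min break → 8 h 19 min
Thu: 6:51 AM–1:01 PM = 6 h 10 min; less 30 min break → 5 h 40 min
Total: 9 h 45 min + 8 h 19 min + 5 h 40 min = 23 h 44 min.

23 h 44 min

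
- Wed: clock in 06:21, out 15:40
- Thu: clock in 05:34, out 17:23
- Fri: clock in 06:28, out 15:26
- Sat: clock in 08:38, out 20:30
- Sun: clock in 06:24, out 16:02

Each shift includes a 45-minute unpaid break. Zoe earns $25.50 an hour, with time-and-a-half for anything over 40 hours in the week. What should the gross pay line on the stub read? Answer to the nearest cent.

$1320.26

Wed: 06:21–15:40 = 9 h 19 min; less 45 min break → 8 h 34 min
Thu: 05:34–17:23 = 11 h 49 min; less 45 min break → 11 h 4 min
Fri: 06:28–15:26 = 8 h 58 min; less 45 min break → 8 h 13 min
Sat: 08:38–20:30 = 11 h 52 min; less 45 min break → 11 h 7 min
Sun: 06:24–16:02 = 9 h 38 min; less 45 min break → 8 h 53 min
Total worked: 47 h 51 min = 2871 min.
Regular 40 h 0 min = 2400 min at $25.50/h; overtime 7 h 51 min = 471 min at $38.25/h.
Pay = (2400 × $25.50 + 471 × $38.25) ÷ 60 = $1320.26.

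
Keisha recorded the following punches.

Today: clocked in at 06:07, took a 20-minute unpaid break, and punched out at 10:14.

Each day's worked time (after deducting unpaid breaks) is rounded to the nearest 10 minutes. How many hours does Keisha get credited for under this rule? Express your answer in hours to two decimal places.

Today: 06:07–10:14 = 4 h 7 min − 20 min = 3 h 47 min → rounds to 3 h 50 min

3.83 hours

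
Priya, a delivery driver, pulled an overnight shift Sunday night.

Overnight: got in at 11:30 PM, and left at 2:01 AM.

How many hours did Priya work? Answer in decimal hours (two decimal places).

2.52 hours

Overnight: 11:30 PM → midnight = 0 h 30 min; midnight → 2:01 AM = 2 h 1 min; span 2 h 31 min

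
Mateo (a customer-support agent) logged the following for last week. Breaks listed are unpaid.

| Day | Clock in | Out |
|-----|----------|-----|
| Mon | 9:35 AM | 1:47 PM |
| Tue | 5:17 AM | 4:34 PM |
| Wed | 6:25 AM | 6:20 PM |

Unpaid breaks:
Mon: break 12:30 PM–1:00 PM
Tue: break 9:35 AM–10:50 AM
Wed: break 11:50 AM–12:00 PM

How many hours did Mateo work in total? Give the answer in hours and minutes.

25 h 29 min

Mon: 9:35 AM–1:47 PM = 4 h 12 min; less 30 min break → 3 h 42 min
Tue: 5:17 AM–4:34 PM = 11 h 17 min; less 75 min break → 10 h 2 min
Wed: 6:25 AM–6:20 PM = 11 h 55 min; less 10 min break → 11 h 45 min
Total: 3 h 42 min + 10 h 2 min + 11 h 45 min = 25 h 29 min.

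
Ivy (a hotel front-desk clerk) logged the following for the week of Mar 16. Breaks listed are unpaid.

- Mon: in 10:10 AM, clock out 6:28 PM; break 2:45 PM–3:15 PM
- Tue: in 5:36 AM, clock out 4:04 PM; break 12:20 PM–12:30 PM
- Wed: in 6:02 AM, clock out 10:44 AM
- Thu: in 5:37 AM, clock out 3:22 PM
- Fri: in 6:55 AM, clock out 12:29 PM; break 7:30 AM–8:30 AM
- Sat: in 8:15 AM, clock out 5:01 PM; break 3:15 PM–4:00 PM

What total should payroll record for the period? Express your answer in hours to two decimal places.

Mon: 10:10 AM–6:28 PM = 8 h 18 min; less 30 min break → 7 h 48 min
Tue: 5:36 AM–4:04 PM = 10 h 28 min; less 10 min break → 10 h 18 min
Wed: 6:02 AM–10:44 AM = 4 h 42 min
Thu: 5:37 AM–3:22 PM = 9 h 45 min
Fri: 6:55 AM–12:29 PM = 5 h 34 min; less 60 min break → 4 h 34 min
Sat: 8:15 AM–5:01 PM = 8 h 46 min; less 45 min break → 8 h 1 min
Total: 7 h 48 min + 10 h 18 min + 4 h 42 min + 9 h 45 min + 4 h 34 min + 8 h 1 min = 45 h 8 min.

45.13 hours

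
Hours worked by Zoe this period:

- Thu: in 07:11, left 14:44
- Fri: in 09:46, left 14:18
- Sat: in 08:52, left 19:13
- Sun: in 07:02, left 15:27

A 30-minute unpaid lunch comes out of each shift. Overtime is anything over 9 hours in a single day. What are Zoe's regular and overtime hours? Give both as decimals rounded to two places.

Regular 28.00 hours, overtime 0.85 hours

Thu: 07:11–14:44 = 7 h 33 min; less 30 min break → 7 h 3 min
Fri: 09:46–14:18 = 4 h 32 min; less 30 min break → 4 h 2 min
Sat: 08:52–19:13 = 10 h 21 min; less 30 min break → 9 h 51 min
Sun: 07:02–15:27 = 8 h 25 min; less 30 min break → 7 h 55 min
Thu reg 7 h 3 min / OT 0 h 0 min; Fri reg 4 h 2 min / OT 0 h 0 min; Sat reg 9 h 0 min / OT 0 h 51 min; Sun reg 7 h 55 min / OT 0 h 0 min.
Totals: regular 28 h 0 min, overtime 0 h 51 min.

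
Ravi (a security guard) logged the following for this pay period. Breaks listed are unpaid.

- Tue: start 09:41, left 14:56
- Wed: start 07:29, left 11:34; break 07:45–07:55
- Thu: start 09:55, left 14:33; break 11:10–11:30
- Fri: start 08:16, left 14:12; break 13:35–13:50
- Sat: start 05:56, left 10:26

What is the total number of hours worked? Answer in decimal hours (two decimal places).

Tue: 09:41–14:56 = 5 h 15 min
Wed: 07:29–11:34 = 4 h 5 min; less 10 min break → 3 h 55 min
Thu: 09:55–14:33 = 4 h 38 min; less 20 min break → 4 h 18 min
Fri: 08:16–14:12 = 5 h 56 min; less 15 min break → 5 h 41 min
Sat: 05:56–10:26 = 4 h 30 min
Total: 5 h 15 min + 3 h 55 min + 4 h 18 min + 5 h 41 min + 4 h 30 min = 23 h 39 min.

23.65 hours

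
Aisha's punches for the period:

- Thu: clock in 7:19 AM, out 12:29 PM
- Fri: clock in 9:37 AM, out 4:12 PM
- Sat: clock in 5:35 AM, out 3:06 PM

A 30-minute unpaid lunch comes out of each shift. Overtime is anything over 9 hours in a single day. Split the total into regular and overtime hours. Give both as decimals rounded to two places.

Thu: 7:19 AM–12:29 PM = 5 h 10 min; less 30 min break → 4 h 40 min
Fri: 9:37 AM–4:12 PM = 6 h 35 min; less 30 min break → 6 h 5 min
Sat: 5:35 AM–3:06 PM = 9 h 31 min; less 30 min break → 9 h 1 min
Thu reg 4 h 40 min / OT 0 h 0 min; Fri reg 6 h 5 min / OT 0 h 0 min; Sat reg 9 h 0 min / OT 0 h 1 min.
Totals: regular 19 h 45 min, overtime 0 h 1 min.

Regular 19.75 hours, overtime 0.02 hours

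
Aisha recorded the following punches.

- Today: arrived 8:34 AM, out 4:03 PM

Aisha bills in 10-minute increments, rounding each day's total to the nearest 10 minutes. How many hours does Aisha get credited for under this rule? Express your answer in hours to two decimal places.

7.50 hours

Today: 8:34 AM–4:03 PM = 7 h 29 min → rounds to 7 h 30 min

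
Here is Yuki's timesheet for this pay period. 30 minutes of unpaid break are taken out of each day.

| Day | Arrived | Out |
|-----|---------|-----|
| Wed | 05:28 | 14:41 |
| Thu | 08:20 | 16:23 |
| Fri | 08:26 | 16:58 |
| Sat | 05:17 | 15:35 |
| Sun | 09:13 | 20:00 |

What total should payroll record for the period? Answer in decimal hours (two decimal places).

Wed: 05:28–14:41 = 9 h 13 min; less 30 min break → 8 h 43 min
Thu: 08:20–16:23 = 8 h 3 min; less 30 min break → 7 h 33 min
Fri: 08:26–16:58 = 8 h 32 min; less 30 min break → 8 h 2 min
Sat: 05:17–15:35 = 10 h 18 min; less 30 min break → 9 h 48 min
Sun: 09:13–20:00 = 10 h 47 min; less 30 min break → 10 h 17 min
Total: 8 h 43 min + 7 h 33 min + 8 h 2 min + 9 h 48 min + 10 h 17 min = 44 h 23 min.

44.38 hours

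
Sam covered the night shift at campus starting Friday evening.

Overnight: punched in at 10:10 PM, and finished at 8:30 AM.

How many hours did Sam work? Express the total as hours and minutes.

Overnight: 10:10 PM → midnight = 1 h 50 min; midnight → 8:30 AM = 8 h 30 min; span 10 h 20 min

10 h 20 min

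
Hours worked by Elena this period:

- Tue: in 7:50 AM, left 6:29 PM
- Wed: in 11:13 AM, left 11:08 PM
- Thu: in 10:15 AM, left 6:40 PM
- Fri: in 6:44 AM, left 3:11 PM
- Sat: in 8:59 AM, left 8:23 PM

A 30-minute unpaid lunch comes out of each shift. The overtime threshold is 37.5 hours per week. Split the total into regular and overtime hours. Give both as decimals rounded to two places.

Regular 37.50 hours, overtime 10.83 hours

Tue: 7:50 AM–6:29 PM = 10 h 39 min; less 30 min break → 10 h 9 min
Wed: 11:13 AM–11:08 PM = 11 h 55 min; less 30 min break → 11 h 25 min
Thu: 10:15 AM–6:40 PM = 8 h 25 min; less 30 min break → 7 h 55 min
Fri: 6:44 AM–3:11 PM = 8 h 27 min; less 30 min break → 7 h 57 min
Sat: 8:59 AM–8:23 PM = 11 h 24 min; less 30 min break → 10 h 54 min
Total worked: 48 h 20 min = 48.33 h.
Threshold 37.5 h → overtime 10 h 50 min, regular 37 h 30 min.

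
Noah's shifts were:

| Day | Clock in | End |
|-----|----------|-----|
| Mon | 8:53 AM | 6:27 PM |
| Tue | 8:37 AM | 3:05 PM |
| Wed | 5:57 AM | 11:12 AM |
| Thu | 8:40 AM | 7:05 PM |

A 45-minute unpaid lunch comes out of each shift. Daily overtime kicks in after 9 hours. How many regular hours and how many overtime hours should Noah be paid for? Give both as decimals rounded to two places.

Regular 28.03 hours, overtime 0.67 hours

Mon: 8:53 AM–6:27 PM = 9 h 34 min; less 45 min break → 8 h 49 min
Tue: 8:37 AM–3:05 PM = 6 h 28 min; less 45 min break → 5 h 43 min
Wed: 5:57 AM–11:12 AM = 5 h 15 min; less 45 min break → 4 h 30 min
Thu: 8:40 AM–7:05 PM = 10 h 25 min; less 45 min break → 9 h 40 min
Mon reg 8 h 49 min / OT 0 h 0 min; Tue reg 5 h 43 min / OT 0 h 0 min; Wed reg 4 h 30 min / OT 0 h 0 min; Thu reg 9 h 0 min / OT 0 h 40 min.
Totals: regular 28 h 2 min, overtime 0 h 40 min.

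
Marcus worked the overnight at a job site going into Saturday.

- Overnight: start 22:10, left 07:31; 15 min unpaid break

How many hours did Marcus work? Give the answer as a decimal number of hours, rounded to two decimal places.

Overnight: 22:10 → midnight = 1 h 50 min; midnight → 07:31 = 7 h 31 min; span 9 h 21 min; less 15 min break → 9 h 6 min

9.10 hours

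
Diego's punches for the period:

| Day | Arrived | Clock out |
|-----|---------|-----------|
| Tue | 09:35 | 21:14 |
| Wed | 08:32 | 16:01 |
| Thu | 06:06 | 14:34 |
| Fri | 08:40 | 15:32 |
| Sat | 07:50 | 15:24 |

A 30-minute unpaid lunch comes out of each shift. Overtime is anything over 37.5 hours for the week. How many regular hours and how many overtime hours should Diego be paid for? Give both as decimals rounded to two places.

Regular 37.50 hours, overtime 2.03 hours

Tue: 09:35–21:14 = 11 h 39 min; less 30 min break → 11 h 9 min
Wed: 08:32–16:01 = 7 h 29 min; less 30 min break → 6 h 59 min
Thu: 06:06–14:34 = 8 h 28 min; less 30 min break → 7 h 58 min
Fri: 08:40–15:32 = 6 h 52 min; less 30 min break → 6 h 22 min
Sat: 07:50–15:24 = 7 h 34 min; less 30 min break → 7 h 4 min
Total worked: 39 h 32 min = 39.53 h.
Threshold 37.5 h → overtime 2 h 2 min, regular 37 h 30 min.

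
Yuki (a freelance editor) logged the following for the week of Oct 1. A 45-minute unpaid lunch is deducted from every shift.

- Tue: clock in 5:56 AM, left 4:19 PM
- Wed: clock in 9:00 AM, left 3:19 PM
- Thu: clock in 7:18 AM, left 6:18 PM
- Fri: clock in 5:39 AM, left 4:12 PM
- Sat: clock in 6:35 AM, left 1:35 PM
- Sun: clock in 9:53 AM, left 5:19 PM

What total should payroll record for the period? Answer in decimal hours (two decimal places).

Tue: 5:56 AM–4:19 PM = 10 h 23 min; less 45 min break → 9 h 38 min
Wed: 9:00 AM–3:19 PM = 6 h 19 min; less 45 min break → 5 h 34 min
Thu: 7:18 AM–6:18 PM = 11 h 0 min; less 45 min break → 10 h 15 min
Fri: 5:39 AM–4:12 PM = 10 h 33 min; less 45 min break → 9 h 48 min
Sat: 6:35 AM–1:35 PM = 7 h 0 min; less 45 min break → 6 h 15 min
Sun: 9:53 AM–5:19 PM = 7 h 26 min; less 45 min break → 6 h 41 min
Total: 9 h 38 min + 5 h 34 min + 10 h 15 min + 9 h 48 min + 6 h 15 min + 6 h 41 min = 48 h 11 min.

48.18 hours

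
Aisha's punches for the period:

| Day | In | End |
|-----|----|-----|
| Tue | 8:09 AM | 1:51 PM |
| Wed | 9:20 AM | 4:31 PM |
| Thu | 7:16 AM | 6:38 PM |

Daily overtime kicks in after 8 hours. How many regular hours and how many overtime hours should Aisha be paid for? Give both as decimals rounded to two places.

Tue: 8:09 AM–1:51 PM = 5 h 42 min
Wed: 9:20 AM–4:31 PM = 7 h 11 min
Thu: 7:16 AM–6:38 PM = 11 h 22 min
Tue reg 5 h 42 min / OT 0 h 0 min; Wed reg 7 h 11 min / OT 0 h 0 min; Thu reg 8 h 0 min / OT 3 h 22 min.
Totals: regular 20 h 53 min, overtime 3 h 22 min.

Regular 20.88 hours, overtime 3.37 hours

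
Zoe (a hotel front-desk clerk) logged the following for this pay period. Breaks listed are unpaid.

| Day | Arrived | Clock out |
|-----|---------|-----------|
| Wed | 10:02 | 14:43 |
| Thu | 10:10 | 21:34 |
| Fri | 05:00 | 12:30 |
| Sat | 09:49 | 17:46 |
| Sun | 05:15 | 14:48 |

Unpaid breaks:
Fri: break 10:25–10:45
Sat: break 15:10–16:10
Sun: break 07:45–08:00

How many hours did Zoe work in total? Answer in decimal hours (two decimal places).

39.50 hours

Wed: 10:02–14:43 = 4 h 41 min
Thu: 10:10–21:34 = 11 h 24 min
Fri: 05:00–12:30 = 7 h 30 min; less 20 min break → 7 h 10 min
Sat: 09:49–17:46 = 7 h 57 min; less 60 min break → 6 h 57 min
Sun: 05:15–14:48 = 9 h 33 min; less 15 min break → 9 h 18 min
Total: 4 h 41 min + 11 h 24 min + 7 h 10 min + 6 h 57 min + 9 h 18 min = 39 h 30 min.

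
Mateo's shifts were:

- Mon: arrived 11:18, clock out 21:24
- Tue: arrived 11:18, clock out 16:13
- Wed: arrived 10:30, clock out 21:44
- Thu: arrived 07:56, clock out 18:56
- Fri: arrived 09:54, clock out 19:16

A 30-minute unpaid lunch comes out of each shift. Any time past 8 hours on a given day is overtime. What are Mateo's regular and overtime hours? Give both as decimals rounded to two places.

Regular 36.42 hours, overtime 7.70 hours

Mon: 11:18–21:24 = 10 h 6 min; less 30 min break → 9 h 36 min
Tue: 11:18–16:13 = 4 h 55 min; less 30 min break → 4 h 25 min
Wed: 10:30–21:44 = 11 h 14 min; less 30 min break → 10 h 44 min
Thu: 07:56–18:56 = 11 h 0 min; less 30 min break → 10 h 30 min
Fri: 09:54–19:16 = 9 h 22 min; less 30 min break → 8 h 52 min
Mon reg 8 h 0 min / OT 1 h 36 min; Tue reg 4 h 25 min / OT 0 h 0 min; Wed reg 8 h 0 min / OT 2 h 44 min; Thu reg 8 h 0 min / OT 2 h 30 min; Fri reg 8 h 0 min / OT 0 h 52 min.
Totals: regular 36 h 25 min, overtime 7 h 42 min.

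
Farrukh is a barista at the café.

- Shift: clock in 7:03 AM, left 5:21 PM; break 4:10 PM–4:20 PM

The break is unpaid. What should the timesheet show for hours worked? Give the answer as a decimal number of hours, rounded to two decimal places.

10.13 hours

Shift: 7:03 AM–5:21 PM = 10 h 18 min; less 10 min break → 10 h 8 min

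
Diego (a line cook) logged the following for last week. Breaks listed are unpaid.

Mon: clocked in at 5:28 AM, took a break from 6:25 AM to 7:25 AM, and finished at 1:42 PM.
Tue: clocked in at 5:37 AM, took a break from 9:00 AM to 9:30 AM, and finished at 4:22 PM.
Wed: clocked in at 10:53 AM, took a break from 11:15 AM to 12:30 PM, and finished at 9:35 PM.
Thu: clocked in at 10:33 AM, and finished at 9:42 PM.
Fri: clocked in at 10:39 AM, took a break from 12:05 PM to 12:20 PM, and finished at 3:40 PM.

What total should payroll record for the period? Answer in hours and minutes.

42 h 51 min

Mon: 5:28 AM–1:42 PM = 8 h 14 min; less 60 min break → 7 h 14 min
Tue: 5:37 AM–4:22 PM = 10 h 45 min; less 30 min break → 10 h 15 min
Wed: 10:53 AM–9:35 PM = 10 h 42 min; less 75 min break → 9 h 27 min
Thu: 10:33 AM–9:42 PM = 11 h 9 min
Fri: 10:39 AM–3:40 PM = 5 h 1 min; less 15 min break → 4 h 46 min
Total: 7 h 14 min + 10 h 15 min + 9 h 27 min + 11 h 9 min + 4 h 46 min = 42 h 51 min.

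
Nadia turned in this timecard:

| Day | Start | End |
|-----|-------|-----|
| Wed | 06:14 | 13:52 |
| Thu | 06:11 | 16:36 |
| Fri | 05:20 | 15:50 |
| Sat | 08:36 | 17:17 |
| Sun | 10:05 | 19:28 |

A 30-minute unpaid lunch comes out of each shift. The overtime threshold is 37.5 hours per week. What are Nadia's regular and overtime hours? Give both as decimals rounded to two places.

Regular 37.50 hours, overtime 6.62 hours

Wed: 06:14–13:52 = 7 h 38 min; less 30 min break → 7 h 8 min
Thu: 06:11–16:36 = 10 h 25 min; less 30 min break → 9 h 55 min
Fri: 05:20–15:50 = 10 h 30 min; less 30 min break → 10 h 0 min
Sat: 08:36–17:17 = 8 h 41 min; less 30 min break → 8 h 11 min
Sun: 10:05–19:28 = 9 h 23 min; less 30 min break → 8 h 53 min
Total worked: 44 h 7 min = 44.12 h.
Threshold 37.5 h → overtime 6 h 37 min, regular 37 h 30 min.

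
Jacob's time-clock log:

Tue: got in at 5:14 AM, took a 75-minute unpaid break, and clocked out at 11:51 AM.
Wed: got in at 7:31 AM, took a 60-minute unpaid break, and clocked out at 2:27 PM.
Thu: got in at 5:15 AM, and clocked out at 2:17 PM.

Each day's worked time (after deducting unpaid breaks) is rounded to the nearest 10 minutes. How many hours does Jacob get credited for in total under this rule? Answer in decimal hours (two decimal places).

20.33 hours

Tue: 5:14 AM–11:51 AM = 6 h 37 min − 75 min = 5 h 22 min → rounds to 5 h 20 min
Wed: 7:31 AM–2:27 PM = 6 h 56 min − 60 min = 5 h 56 min → rounds to 6 h 0 min
Thu: 5:15 AM–2:17 PM = 9 h 2 min → rounds to 9 h 0 min
Total credited: 20 h 20 min.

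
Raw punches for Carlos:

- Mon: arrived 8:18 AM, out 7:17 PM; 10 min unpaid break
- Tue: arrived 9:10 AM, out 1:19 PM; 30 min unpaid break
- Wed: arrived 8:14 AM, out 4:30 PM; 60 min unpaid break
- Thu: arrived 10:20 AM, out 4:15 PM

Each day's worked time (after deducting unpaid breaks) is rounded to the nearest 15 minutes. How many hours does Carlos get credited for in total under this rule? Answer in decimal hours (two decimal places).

27.75 hours

Mon: 8:18 AM–7:17 PM = 10 h 59 min − 10 min = 10 h 49 min → rounds to 10 h 45 min
Tue: 9:10 AM–1:19 PM = 4 h 9 min − 30 min = 3 h 39 min → rounds to 3 h 45 min
Wed: 8:14 AM–4:30 PM = 8 h 16 min − 60 min = 7 h 16 min → rounds to 7 h 15 min
Thu: 10:20 AM–4:15 PM = 5 h 55 min → rounds to 6 h 0 min
Total credited: 27 h 45 min.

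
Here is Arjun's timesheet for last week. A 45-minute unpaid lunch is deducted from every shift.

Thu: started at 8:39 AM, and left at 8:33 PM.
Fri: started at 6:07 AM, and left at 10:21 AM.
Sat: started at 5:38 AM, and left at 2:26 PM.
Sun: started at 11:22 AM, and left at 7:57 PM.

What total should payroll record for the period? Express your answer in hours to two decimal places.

30.52 hours

Thu: 8:39 AM–8:33 PM = 11 h 54 min; less 45 min break → 11 h 9 min
Fri: 6:07 AM–10:21 AM = 4 h 14 min; less 45 min break → 3 h 29 min
Sat: 5:38 AM–2:26 PM = 8 h 48 min; less 45 min break → 8 h 3 min
Sun: 11:22 AM–7:57 PM = 8 h 35 min; less 45 min break → 7 h 50 min
Total: 11 h 9 min + 3 h 29 min + 8 h 3 min + 7 h 50 min = 30 h 31 min.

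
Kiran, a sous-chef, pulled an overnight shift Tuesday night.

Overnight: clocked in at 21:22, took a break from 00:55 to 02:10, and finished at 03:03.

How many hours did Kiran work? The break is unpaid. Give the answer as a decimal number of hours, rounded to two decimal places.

4.43 hours

Overnight: 21:22 → midnight = 2 h 38 min; midnight → 03:03 = 3 h 3 min; span 5 h 41 min; less 75 min break → 4 h 26 min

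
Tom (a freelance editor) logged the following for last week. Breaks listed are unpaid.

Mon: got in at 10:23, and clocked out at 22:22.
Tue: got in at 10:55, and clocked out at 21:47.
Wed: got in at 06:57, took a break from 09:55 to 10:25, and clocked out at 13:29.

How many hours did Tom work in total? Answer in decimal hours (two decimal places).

28.88 hours

Mon: 10:23–22:22 = 11 h 59 min
Tue: 10:55–21:47 = 10 h 52 min
Wed: 06:57–13:29 = 6 h 32 min; less 30 min break → 6 h 2 min
Total: 11 h 59 min + 10 h 52 min + 6 h 2 min = 28 h 53 min.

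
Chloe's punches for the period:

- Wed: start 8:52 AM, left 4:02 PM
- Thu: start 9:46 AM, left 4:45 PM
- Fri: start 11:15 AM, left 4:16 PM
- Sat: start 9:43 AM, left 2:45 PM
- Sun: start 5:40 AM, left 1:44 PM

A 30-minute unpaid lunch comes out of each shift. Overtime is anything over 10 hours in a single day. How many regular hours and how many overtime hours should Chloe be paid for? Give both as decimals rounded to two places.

Wed: 8:52 AM–4:02 PM = 7 h 10 min; less 30 min break → 6 h 40 min
Thu: 9:46 AM–4:45 PM = 6 h 59 min; less 30 min break → 6 h 29 min
Fri: 11:15 AM–4:16 PM = 5 h 1 min; less 30 min break → 4 h 31 min
Sat: 9:43 AM–2:45 PM = 5 h 2 min; less 30 min break → 4 h 32 min
Sun: 5:40 AM–1:44 PM = 8 h 4 min; less 30 min break → 7 h 34 min
Wed reg 6 h 40 min / OT 0 h 0 min; Thu reg 6 h 29 min / OT 0 h 0 min; Fri reg 4 h 31 min / OT 0 h 0 min; Sat reg 4 h 32 min / OT 0 h 0 min; Sun reg 7 h 34 min / OT 0 h 0 min.
Totals: regular 29 h 46 min, overtime 0 h 0 min.

Regular 29.77 hours, overtime 0.00 hours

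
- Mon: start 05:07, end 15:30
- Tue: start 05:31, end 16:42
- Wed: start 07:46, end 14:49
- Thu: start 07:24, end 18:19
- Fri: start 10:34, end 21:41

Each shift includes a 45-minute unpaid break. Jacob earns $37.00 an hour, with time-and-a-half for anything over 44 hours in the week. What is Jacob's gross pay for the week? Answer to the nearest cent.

Mon: 05:07–15:30 = 10 h 23 min; less 45 min break → 9 h 38 min
Tue: 05:31–16:42 = 11 h 11 min; less 45 min break → 10 h 26 min
Wed: 07:46–14:49 = 7 h 3 min; less 45 min break → 6 h 18 min
Thu: 07:24–18:19 = 10 h 55 min; less 45 min break → 10 h 10 min
Fri: 10:34–21:41 = 11 h 7 min; less 45 min break → 10 h 22 min
Total worked: 46 h 54 min = 2814 min.
Regular 44 h 0 min = 2640 min at $37.00/h; overtime 2 h 54 min = 174 min at $55.50/h.
Pay = (2640 × $37.00 + 174 × $55.50) ÷ 60 = $1788.95.

$1788.95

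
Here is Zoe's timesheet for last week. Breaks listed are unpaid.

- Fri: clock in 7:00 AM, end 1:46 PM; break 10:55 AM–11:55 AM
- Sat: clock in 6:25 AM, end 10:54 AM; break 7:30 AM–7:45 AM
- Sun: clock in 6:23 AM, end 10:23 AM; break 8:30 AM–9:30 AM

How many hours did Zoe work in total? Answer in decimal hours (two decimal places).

Fri: 7:00 AM–1:46 PM = 6 h 46 min; less 60 min break → 5 h 46 min
Sat: 6:25 AM–10:54 AM = 4 h 29 min; less 15 min break → 4 h 14 min
Sun: 6:23 AM–10:23 AM = 4 h 0 min; less 60 min break → 3 h 0 min
Total: 5 h 46 min + 4 h 14 min + 3 h 0 min = 13 h 0 min.

13.00 hours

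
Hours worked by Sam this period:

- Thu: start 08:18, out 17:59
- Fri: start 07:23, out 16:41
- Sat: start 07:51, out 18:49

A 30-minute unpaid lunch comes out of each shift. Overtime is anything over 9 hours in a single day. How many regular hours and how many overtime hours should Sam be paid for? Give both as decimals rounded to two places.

Regular 26.80 hours, overtime 1.65 hours

Thu: 08:18–17:59 = 9 h 41 min; less 30 min break → 9 h 11 min
Fri: 07:23–16:41 = 9 h 18 min; less 30 min break → 8 h 48 min
Sat: 07:51–18:49 = 10 h 58 min; less 30 min break → 10 h 28 min
Thu reg 9 h 0 min / OT 0 h 11 min; Fri reg 8 h 48 min / OT 0 h 0 min; Sat reg 9 h 0 min / OT 1 h 28 min.
Totals: regular 26 h 48 min, overtime 1 h 39 min.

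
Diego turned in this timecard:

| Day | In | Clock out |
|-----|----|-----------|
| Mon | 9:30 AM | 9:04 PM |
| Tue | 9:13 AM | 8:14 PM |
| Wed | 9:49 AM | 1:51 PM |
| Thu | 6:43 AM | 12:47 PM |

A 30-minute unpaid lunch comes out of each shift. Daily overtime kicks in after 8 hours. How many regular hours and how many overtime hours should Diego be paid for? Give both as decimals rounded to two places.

Regular 25.10 hours, overtime 5.58 hours

Mon: 9:30 AM–9:04 PM = 11 h 34 min; less 30 min break → 11 h 4 min
Tue: 9:13 AM–8:14 PM = 11 h 1 min; less 30 min break → 10 h 31 min
Wed: 9:49 AM–1:51 PM = 4 h 2 min; less 30 min break → 3 h 32 min
Thu: 6:43 AM–12:47 PM = 6 h 4 min; less 30 min break → 5 h 34 min
Mon reg 8 h 0 min / OT 3 h 4 min; Tue reg 8 h 0 min / OT 2 h 31 min; Wed reg 3 h 32 min / OT 0 h 0 min; Thu reg 5 h 34 min / OT 0 h 0 min.
Totals: regular 25 h 6 min, overtime 5 h 35 min.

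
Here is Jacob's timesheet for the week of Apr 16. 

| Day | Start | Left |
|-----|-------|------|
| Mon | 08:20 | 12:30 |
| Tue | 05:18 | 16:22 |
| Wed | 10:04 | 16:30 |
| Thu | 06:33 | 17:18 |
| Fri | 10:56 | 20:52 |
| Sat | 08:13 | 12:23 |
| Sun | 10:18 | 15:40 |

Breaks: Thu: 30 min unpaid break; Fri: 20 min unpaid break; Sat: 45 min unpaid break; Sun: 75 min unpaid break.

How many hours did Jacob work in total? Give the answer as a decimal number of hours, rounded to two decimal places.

49.05 hours

Mon: 08:20–12:30 = 4 h 10 min
Tue: 05:18–16:22 = 11 h 4 min
Wed: 10:04–16:30 = 6 h 26 min
Thu: 06:33–17:18 = 10 h 45 min; less 30 min break → 10 h 15 min
Fri: 10:56–20:52 = 9 h 56 min; less 20 min break → 9 h 36 min
Sat: 08:13–12:23 = 4 h 10 min; less 45 min break → 3 h 25 min
Sun: 10:18–15:40 = 5 h 22 min; less 75 min break → 4 h 7 min
Total: 4 h 10 min + 11 h 4 min + 6 h 26 min + 10 h 15 min + 9 h 36 min + 3 h 25 min + 4 h 7 min = 49 h 3 min.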